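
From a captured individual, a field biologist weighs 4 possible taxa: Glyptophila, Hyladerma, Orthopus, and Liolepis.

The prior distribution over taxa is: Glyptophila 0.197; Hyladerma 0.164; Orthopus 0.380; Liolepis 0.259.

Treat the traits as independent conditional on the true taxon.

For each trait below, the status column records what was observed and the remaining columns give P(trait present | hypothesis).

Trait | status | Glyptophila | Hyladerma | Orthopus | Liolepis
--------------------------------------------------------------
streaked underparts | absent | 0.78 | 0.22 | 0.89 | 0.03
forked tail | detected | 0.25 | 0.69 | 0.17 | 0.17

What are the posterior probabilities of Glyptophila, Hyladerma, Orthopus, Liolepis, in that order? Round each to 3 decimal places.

For each hypothesis, the unnormalized posterior weight is prior × product of the trait likelihoods (using 1 − P(present | H) for each absent trait):
  Glyptophila: 0.197 × (1 − 0.78) × 0.25 = 0.010835
  Hyladerma: 0.164 × (1 − 0.22) × 0.69 = 0.088265
  Orthopus: 0.380 × (1 − 0.89) × 0.17 = 0.007106
  Liolepis: 0.259 × (1 − 0.03) × 0.17 = 0.042709
The unnormalized weights sum to 0.14891.
P(Glyptophila | evidence) = 0.010835 / 0.14891 ≈ 0.073
P(Hyladerma | evidence) = 0.088265 / 0.14891 ≈ 0.593
P(Orthopus | evidence) = 0.007106 / 0.14891 ≈ 0.048
P(Liolepis | evidence) = 0.042709 / 0.14891 ≈ 0.287

0.073, 0.593, 0.048, 0.287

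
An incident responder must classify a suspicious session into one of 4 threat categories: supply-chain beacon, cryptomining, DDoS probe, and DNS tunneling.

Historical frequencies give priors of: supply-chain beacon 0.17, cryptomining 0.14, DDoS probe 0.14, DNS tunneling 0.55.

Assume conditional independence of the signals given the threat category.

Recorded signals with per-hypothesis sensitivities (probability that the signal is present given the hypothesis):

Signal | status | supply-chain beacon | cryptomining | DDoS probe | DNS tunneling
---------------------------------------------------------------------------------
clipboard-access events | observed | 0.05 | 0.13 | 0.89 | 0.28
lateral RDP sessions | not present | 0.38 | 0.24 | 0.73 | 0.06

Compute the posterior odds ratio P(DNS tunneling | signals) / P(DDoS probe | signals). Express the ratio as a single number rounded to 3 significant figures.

Posterior odds equal prior odds times the likelihood ratio; only the two competing hypotheses matter (using 1 − P(present | H) for each absent signal).
  DNS tunneling: 0.55 × 0.28 × (1 − 0.06) = 0.14476
  DDoS probe: 0.14 × 0.89 × (1 − 0.73) = 0.033642
Posterior odds = 0.14476 / 0.033642 ≈ 4.30.

4.30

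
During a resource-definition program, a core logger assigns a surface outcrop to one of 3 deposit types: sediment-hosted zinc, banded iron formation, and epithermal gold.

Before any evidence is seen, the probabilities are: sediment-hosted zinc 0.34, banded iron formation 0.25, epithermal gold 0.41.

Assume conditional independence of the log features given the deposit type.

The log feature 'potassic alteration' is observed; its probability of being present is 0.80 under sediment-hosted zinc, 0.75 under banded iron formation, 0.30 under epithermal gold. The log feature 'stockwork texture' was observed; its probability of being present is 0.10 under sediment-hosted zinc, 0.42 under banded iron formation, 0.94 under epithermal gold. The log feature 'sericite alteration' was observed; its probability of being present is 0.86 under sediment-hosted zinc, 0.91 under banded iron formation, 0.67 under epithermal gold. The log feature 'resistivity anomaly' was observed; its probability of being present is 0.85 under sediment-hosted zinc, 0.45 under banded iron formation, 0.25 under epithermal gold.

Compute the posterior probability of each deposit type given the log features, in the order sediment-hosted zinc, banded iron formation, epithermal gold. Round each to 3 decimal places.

0.278, 0.451, 0.271

By Bayes' rule with conditional independence, the unnormalized weight for each hypothesis is prior × ∏ likelihoods:
  sediment-hosted zinc: 0.34 × 0.80 × 0.10 × 0.86 × 0.85 = 0.019883
  banded iron formation: 0.25 × 0.75 × 0.42 × 0.91 × 0.45 = 0.032248
  epithermal gold: 0.41 × 0.30 × 0.94 × 0.67 × 0.25 = 0.019366
The unnormalized weights sum to 0.071498.
P(sediment-hosted zinc | evidence) = 0.019883 / 0.071498 ≈ 0.278
P(banded iron formation | evidence) = 0.032248 / 0.071498 ≈ 0.451
P(epithermal gold | evidence) = 0.019366 / 0.071498 ≈ 0.271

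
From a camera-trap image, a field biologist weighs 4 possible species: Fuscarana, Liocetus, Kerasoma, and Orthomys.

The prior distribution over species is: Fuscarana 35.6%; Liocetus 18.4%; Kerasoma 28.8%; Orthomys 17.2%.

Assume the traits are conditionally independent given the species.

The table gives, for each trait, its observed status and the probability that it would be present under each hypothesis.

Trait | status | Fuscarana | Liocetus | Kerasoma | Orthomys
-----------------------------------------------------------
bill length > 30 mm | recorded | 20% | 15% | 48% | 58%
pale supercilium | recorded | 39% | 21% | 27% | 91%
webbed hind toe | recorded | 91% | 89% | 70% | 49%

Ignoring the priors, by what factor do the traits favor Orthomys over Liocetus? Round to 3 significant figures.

9.22

The Bayes factor is the ratio of the joint likelihoods of the trait pattern under the two hypotheses.
  Orthomys: 0.58 × 0.91 × 0.49 = 0.25862
  Liocetus: 0.15 × 0.21 × 0.89 = 0.028035
Bayes factor = 0.25862 / 0.028035 ≈ 9.22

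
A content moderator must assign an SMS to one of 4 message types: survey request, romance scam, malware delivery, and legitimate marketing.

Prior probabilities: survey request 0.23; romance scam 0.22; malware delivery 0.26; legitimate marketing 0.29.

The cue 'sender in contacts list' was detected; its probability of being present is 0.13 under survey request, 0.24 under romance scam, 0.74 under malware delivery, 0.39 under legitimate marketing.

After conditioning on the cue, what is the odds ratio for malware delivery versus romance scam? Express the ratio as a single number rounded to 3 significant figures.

3.64

The normalizing constant cancels in an odds ratio, so compute prior × likelihood for the two hypotheses only:
  malware delivery: 0.26 × 0.74 = 0.1924
  romance scam: 0.22 × 0.24 = 0.0528
Odds(malware delivery : romance scam) = 0.1924 / 0.0528 ≈ 3.64.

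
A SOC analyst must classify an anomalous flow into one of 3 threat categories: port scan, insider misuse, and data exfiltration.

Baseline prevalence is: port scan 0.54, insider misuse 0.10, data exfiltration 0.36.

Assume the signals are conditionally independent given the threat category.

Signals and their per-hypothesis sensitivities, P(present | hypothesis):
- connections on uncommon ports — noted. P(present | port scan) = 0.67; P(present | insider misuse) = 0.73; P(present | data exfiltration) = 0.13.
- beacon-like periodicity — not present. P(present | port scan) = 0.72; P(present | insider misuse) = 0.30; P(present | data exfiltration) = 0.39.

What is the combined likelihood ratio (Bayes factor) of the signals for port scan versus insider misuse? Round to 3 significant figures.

Joint likelihood of the signal pattern under each hypothesis (using 1 − P(present | H) for each absent signal):
  port scan: 0.67 × (1 − 0.72) = 0.1876
  insider misuse: 0.73 × (1 − 0.30) = 0.511
Bayes factor = 0.1876 / 0.511 ≈ 0.367

0.367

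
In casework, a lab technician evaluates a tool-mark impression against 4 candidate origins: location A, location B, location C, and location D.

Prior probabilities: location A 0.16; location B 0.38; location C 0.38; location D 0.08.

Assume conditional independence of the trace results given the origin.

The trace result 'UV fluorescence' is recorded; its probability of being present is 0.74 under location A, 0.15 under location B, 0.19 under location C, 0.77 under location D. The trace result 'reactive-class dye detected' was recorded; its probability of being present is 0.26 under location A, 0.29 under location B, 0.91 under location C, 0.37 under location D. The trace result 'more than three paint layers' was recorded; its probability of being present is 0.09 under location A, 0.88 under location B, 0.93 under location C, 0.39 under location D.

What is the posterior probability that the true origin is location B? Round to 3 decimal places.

0.167

For each hypothesis, the unnormalized posterior weight is prior × product of the trace result likelihoods:
  location A: 0.16 × 0.74 × 0.26 × 0.09 = 0.0027706
  location B: 0.38 × 0.15 × 0.29 × 0.88 = 0.014546
  location C: 0.38 × 0.19 × 0.91 × 0.93 = 0.061103
  location D: 0.08 × 0.77 × 0.37 × 0.39 = 0.0088889
Marginal likelihood of the evidence = 0.087309.
P(location B | evidence) = 0.014546 / 0.087309 ≈ 0.167.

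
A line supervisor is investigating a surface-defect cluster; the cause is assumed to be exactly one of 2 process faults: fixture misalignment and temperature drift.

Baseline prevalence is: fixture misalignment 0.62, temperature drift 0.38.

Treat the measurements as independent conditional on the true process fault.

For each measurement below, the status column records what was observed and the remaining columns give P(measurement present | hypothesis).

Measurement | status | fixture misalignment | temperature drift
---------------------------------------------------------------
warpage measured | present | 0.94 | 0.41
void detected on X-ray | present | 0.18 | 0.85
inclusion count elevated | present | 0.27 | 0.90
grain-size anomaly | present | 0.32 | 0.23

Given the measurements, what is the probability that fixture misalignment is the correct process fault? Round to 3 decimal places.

Multiply each prior by the joint likelihood of the measurement pattern:
  fixture misalignment: 0.62 × 0.94 × 0.18 × 0.27 × 0.32 = 0.0090637
  temperature drift: 0.38 × 0.41 × 0.85 × 0.90 × 0.23 = 0.027413
Marginal likelihood of the evidence = 0.036477.
P(fixture misalignment | evidence) = 0.0090637 / 0.036477 ≈ 0.248.

0.248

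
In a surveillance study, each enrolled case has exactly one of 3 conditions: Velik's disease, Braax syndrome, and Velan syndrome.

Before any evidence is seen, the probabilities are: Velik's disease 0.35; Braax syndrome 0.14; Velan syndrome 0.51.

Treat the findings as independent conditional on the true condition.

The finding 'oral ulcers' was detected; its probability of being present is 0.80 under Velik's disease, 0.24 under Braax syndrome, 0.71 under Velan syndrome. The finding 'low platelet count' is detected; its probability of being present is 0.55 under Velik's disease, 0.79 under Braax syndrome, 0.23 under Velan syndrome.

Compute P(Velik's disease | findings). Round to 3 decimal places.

0.584

Multiply each prior by the joint likelihood of the evidence pattern:
  Velik's disease: 0.35 × 0.80 × 0.55 = 0.154
  Braax syndrome: 0.14 × 0.24 × 0.79 = 0.026544
  Velan syndrome: 0.51 × 0.71 × 0.23 = 0.083283
The unnormalized weights sum to 0.26383.
P(Velik's disease | evidence) = 0.154 / 0.26383 ≈ 0.584.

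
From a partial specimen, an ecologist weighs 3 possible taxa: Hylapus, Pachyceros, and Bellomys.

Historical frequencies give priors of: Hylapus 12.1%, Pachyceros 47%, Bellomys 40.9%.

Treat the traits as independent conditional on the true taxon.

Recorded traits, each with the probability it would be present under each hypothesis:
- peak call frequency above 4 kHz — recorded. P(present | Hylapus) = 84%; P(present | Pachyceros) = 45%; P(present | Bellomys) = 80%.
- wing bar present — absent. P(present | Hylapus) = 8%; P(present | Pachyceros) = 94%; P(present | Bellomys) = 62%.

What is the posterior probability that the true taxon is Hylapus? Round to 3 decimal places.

Multiply each prior by the joint likelihood of the trait pattern (using 1 − P(present | H) for each absent trait):
  Hylapus: 0.121 × 0.84 × (1 − 0.08) = 0.093509
  Pachyceros: 0.470 × 0.45 × (1 − 0.94) = 0.01269
  Bellomys: 0.409 × 0.80 × (1 − 0.62) = 0.12434
The unnormalized weights sum to 0.23053.
P(Hylapus | evidence) = 0.093509 / 0.23053 ≈ 0.406.

0.406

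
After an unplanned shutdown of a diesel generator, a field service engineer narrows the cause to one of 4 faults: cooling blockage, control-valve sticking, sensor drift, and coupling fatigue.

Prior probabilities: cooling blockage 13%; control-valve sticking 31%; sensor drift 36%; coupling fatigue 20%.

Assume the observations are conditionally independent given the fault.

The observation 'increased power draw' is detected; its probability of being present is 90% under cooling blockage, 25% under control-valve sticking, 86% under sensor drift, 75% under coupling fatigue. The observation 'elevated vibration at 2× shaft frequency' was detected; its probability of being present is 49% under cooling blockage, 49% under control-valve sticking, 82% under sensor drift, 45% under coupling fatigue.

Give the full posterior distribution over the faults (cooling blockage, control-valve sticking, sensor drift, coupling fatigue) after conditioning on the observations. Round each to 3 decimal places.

For each hypothesis, the unnormalized posterior weight is prior × product of the observation likelihoods:
  cooling blockage: 0.13 × 0.90 × 0.49 = 0.05733
  control-valve sticking: 0.31 × 0.25 × 0.49 = 0.037975
  sensor drift: 0.36 × 0.86 × 0.82 = 0.25387
  coupling fatigue: 0.20 × 0.75 × 0.45 = 0.0675
Marginal likelihood of the evidence = 0.41668.
P(cooling blockage | evidence) = 0.05733 / 0.41668 ≈ 0.138
P(control-valve sticking | evidence) = 0.037975 / 0.41668 ≈ 0.091
P(sensor drift | evidence) = 0.25387 / 0.41668 ≈ 0.609
P(coupling fatigue | evidence) = 0.0675 / 0.41668 ≈ 0.162

0.138, 0.091, 0.609, 0.162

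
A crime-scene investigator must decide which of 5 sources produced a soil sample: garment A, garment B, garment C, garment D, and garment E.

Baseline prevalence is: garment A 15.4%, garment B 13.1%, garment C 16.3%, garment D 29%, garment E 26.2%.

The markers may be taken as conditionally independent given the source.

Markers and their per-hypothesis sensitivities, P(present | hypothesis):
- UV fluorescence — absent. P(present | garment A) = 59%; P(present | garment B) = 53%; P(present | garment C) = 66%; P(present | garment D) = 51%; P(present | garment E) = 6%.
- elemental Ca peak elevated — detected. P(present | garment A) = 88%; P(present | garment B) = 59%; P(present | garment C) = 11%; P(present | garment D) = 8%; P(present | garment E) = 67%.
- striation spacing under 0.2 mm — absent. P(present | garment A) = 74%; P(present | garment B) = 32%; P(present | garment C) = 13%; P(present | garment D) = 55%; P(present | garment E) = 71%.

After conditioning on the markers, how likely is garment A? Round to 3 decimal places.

0.148

For each hypothesis, the unnormalized posterior weight is prior × product of the marker likelihoods (using 1 − P(present | H) for each absent marker):
  garment A: 0.154 × (1 − 0.59) × 0.88 × (1 − 0.74) = 0.014446
  garment B: 0.131 × (1 − 0.53) × 0.59 × (1 − 0.32) = 0.024702
  garment C: 0.163 × (1 − 0.66) × 0.11 × (1 − 0.13) = 0.0053037
  garment D: 0.290 × (1 − 0.51) × 0.08 × (1 − 0.55) = 0.0051156
  garment E: 0.262 × (1 − 0.06) × 0.67 × (1 − 0.71) = 0.047852
The unnormalized weights sum to 0.09742.
P(garment A | evidence) = 0.014446 / 0.09742 ≈ 0.148.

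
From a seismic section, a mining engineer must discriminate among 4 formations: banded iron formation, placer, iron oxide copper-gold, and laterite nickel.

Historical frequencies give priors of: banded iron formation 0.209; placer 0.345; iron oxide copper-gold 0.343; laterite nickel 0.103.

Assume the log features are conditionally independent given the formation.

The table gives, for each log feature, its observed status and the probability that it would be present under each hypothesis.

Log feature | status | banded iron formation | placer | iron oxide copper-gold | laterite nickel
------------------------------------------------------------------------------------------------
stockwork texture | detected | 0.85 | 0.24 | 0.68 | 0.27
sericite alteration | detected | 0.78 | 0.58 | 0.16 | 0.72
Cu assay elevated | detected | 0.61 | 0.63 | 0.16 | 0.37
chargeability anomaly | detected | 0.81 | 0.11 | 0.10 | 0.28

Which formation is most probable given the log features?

banded iron formation

For each hypothesis, the unnormalized posterior weight is prior × product of the log feature likelihoods:
  banded iron formation: 0.209 × 0.85 × 0.78 × 0.61 × 0.81 = 0.068466
  placer: 0.345 × 0.24 × 0.58 × 0.63 × 0.11 = 0.0033281
  iron oxide copper-gold: 0.343 × 0.68 × 0.16 × 0.16 × 0.10 = 0.00059709
  laterite nickel: 0.103 × 0.27 × 0.72 × 0.37 × 0.28 = 0.0020744
Normalizing constant Z = 0.068466 + 0.0033281 + 0.00059709 + 0.0020744 = 0.074466.
P(banded iron formation | evidence) ≈ 0.068466 / 0.074466 ≈ 0.919
P(placer | evidence) ≈ 0.0033281 / 0.074466 ≈ 0.045
P(iron oxide copper-gold | evidence) ≈ 0.00059709 / 0.074466 ≈ 0.008
P(laterite nickel | evidence) ≈ 0.0020744 / 0.074466 ≈ 0.028
The largest is 0.919, so banded iron formation is most probable.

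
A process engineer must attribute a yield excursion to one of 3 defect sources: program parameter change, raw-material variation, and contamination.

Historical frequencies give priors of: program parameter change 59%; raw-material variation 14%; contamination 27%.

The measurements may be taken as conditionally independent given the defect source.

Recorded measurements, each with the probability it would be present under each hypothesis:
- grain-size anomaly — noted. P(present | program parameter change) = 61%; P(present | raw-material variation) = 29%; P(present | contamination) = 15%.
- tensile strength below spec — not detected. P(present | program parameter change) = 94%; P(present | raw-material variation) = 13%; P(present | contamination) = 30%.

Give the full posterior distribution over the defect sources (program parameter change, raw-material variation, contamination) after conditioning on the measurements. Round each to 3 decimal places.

By Bayes' rule with conditional independence, the unnormalized weight for each hypothesis is prior × ∏ likelihoods (using 1 − P(present | H) for each absent measurement):
  program parameter change: 0.59 × 0.61 × (1 − 0.94) = 0.021594
  raw-material variation: 0.14 × 0.29 × (1 − 0.13) = 0.035322
  contamination: 0.27 × 0.15 × (1 − 0.30) = 0.02835
Marginal likelihood of the evidence = 0.085266.
P(program parameter change | evidence) = 0.021594 / 0.085266 ≈ 0.253
P(raw-material variation | evidence) = 0.035322 / 0.085266 ≈ 0.414
P(contamination | evidence) = 0.02835 / 0.085266 ≈ 0.332

0.253, 0.414, 0.332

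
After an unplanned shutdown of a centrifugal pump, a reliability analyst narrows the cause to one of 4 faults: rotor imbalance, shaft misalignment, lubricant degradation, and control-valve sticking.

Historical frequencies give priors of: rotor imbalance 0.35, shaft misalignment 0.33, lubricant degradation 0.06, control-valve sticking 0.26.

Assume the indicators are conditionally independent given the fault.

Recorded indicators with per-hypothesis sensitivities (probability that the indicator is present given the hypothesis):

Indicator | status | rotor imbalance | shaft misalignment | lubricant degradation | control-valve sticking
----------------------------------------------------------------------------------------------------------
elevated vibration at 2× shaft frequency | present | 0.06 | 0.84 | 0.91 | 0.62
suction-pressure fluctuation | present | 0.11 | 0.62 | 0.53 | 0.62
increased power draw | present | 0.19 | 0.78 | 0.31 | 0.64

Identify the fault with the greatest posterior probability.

Multiply each prior by the joint likelihood of the indicator pattern:
  rotor imbalance: 0.35 × 0.06 × 0.11 × 0.19 = 0.0004389
  shaft misalignment: 0.33 × 0.84 × 0.62 × 0.78 = 0.13405
  lubricant degradation: 0.06 × 0.91 × 0.53 × 0.31 = 0.0089708
  control-valve sticking: 0.26 × 0.62 × 0.62 × 0.64 = 0.063964
Normalizing constant Z = 0.0004389 + 0.13405 + 0.0089708 + 0.063964 = 0.20743.
P(rotor imbalance | evidence) ≈ 0.0004389 / 0.20743 ≈ 0.002
P(shaft misalignment | evidence) ≈ 0.13405 / 0.20743 ≈ 0.646
P(lubricant degradation | evidence) ≈ 0.0089708 / 0.20743 ≈ 0.043
P(control-valve sticking | evidence) ≈ 0.063964 / 0.20743 ≈ 0.308
The largest is 0.646, so shaft misalignment is most probable.

shaft misalignment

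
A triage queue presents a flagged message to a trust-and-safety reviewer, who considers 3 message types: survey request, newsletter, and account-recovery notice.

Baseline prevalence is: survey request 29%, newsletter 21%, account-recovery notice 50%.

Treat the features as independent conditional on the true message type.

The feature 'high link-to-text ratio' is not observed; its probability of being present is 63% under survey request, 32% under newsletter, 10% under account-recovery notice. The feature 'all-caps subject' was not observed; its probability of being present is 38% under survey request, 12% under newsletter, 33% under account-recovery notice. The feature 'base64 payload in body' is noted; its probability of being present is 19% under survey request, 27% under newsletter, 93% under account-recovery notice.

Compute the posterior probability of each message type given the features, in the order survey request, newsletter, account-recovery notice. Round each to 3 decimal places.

For each hypothesis, the unnormalized posterior weight is prior × product of the feature likelihoods (using 1 − P(present | H) for each absent feature):
  survey request: 0.29 × (1 − 0.63) × (1 − 0.38) × 0.19 = 0.01264
  newsletter: 0.21 × (1 − 0.32) × (1 − 0.12) × 0.27 = 0.033929
  account-recovery notice: 0.50 × (1 − 0.10) × (1 − 0.33) × 0.93 = 0.2804
The unnormalized weights sum to 0.32696.
P(survey request | evidence) = 0.01264 / 0.32696 ≈ 0.039
P(newsletter | evidence) = 0.033929 / 0.32696 ≈ 0.104
P(account-recovery notice | evidence) = 0.2804 / 0.32696 ≈ 0.858

0.039, 0.104, 0.858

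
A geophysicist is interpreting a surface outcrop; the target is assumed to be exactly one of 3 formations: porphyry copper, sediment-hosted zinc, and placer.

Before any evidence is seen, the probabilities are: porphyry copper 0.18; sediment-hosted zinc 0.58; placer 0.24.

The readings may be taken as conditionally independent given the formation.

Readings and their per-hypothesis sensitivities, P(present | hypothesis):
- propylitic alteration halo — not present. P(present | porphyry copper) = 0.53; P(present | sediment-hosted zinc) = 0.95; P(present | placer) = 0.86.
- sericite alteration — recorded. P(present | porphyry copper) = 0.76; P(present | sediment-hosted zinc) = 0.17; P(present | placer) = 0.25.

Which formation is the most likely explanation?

Multiply each prior by the joint likelihood of the reading pattern (using 1 − P(present | H) for each absent reading):
  porphyry copper: 0.18 × (1 − 0.53) × 0.76 = 0.064296
  sediment-hosted zinc: 0.58 × (1 − 0.95) × 0.17 = 0.00493
  placer: 0.24 × (1 − 0.86) × 0.25 = 0.0084
The unnormalized weights sum to 0.077626.
P(porphyry copper | evidence) ≈ 0.064296 / 0.077626 ≈ 0.828
P(sediment-hosted zinc | evidence) ≈ 0.00493 / 0.077626 ≈ 0.064
P(placer | evidence) ≈ 0.0084 / 0.077626 ≈ 0.108
The largest is 0.828, so porphyry copper is most probable.

porphyry copper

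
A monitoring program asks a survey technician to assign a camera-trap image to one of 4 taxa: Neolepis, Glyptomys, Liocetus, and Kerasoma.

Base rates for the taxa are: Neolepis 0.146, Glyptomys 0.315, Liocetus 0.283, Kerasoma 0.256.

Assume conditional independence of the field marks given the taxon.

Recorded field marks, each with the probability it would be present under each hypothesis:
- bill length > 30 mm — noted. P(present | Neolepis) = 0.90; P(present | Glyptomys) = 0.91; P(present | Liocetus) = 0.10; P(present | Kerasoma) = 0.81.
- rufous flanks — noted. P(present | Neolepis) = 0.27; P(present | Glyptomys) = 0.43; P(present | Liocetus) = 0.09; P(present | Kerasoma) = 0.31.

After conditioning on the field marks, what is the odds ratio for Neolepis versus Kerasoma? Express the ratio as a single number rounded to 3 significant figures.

0.552

Posterior odds equal prior odds times the likelihood ratio; only the two competing hypotheses matter.
  Neolepis: 0.146 × 0.90 × 0.27 = 0.035478
  Kerasoma: 0.256 × 0.81 × 0.31 = 0.064282
Posterior odds = 0.035478 / 0.064282 ≈ 0.552.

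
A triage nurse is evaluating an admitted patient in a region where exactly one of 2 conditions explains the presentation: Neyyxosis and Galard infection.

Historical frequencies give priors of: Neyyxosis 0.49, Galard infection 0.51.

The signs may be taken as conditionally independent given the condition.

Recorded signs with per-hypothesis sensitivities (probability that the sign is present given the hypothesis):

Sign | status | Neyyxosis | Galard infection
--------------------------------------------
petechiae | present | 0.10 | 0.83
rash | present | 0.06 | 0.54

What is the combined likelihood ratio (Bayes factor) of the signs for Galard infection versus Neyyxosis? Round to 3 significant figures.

The Bayes factor is the ratio of the joint likelihoods of the sign pattern under the two hypotheses.
  Galard infection: 0.83 × 0.54 = 0.4482
  Neyyxosis: 0.10 × 0.06 = 0.006
Bayes factor = 0.4482 / 0.006 ≈ 74.7

74.7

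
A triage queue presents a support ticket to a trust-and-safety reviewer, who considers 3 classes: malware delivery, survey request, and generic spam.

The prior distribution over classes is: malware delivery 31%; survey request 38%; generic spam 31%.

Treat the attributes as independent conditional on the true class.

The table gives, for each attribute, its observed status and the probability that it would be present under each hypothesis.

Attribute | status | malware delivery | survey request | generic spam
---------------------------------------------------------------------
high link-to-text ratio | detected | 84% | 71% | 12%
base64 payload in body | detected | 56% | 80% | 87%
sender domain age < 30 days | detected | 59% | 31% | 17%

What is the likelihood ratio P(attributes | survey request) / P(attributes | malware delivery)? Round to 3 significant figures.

0.634

Joint likelihood of the attribute pattern under each hypothesis:
  survey request: 0.71 × 0.80 × 0.31 = 0.17608
  malware delivery: 0.84 × 0.56 × 0.59 = 0.27754
Bayes factor = 0.17608 / 0.27754 ≈ 0.634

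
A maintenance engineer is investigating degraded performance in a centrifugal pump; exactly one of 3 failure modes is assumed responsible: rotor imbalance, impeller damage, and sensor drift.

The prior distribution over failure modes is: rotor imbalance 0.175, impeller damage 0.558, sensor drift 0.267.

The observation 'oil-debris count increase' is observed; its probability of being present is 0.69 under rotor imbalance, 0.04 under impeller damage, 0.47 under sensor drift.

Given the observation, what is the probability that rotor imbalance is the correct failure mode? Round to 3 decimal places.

Multiply each prior by the likelihood of the observation:
  rotor imbalance: 0.175 × 0.69 = 0.12075
  impeller damage: 0.558 × 0.04 = 0.02232
  sensor drift: 0.267 × 0.47 = 0.12549
Normalizing constant Z = 0.12075 + 0.02232 + 0.12549 = 0.26856.
P(rotor imbalance | evidence) = 0.12075 / 0.26856 ≈ 0.450.

0.450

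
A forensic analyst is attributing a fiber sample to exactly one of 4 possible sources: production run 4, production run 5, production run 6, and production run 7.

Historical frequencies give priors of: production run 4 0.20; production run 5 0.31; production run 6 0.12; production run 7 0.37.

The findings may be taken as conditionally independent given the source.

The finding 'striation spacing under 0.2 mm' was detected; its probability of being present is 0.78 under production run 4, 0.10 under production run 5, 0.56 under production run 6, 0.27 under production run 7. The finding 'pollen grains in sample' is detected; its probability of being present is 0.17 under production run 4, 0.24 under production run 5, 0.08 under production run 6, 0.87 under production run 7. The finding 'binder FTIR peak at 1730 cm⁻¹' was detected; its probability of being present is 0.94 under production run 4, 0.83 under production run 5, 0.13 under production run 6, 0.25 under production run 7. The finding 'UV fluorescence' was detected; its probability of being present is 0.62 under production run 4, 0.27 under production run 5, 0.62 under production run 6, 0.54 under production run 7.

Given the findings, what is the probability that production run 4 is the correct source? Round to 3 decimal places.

Multiply each prior by the joint likelihood of the evidence pattern:
  production run 4: 0.20 × 0.78 × 0.17 × 0.94 × 0.62 = 0.015456
  production run 5: 0.31 × 0.10 × 0.24 × 0.83 × 0.27 = 0.0016673
  production run 6: 0.12 × 0.56 × 0.08 × 0.13 × 0.62 = 0.00043331
  production run 7: 0.37 × 0.27 × 0.87 × 0.25 × 0.54 = 0.011733
The unnormalized weights sum to 0.02929.
P(production run 4 | evidence) = 0.015456 / 0.02929 ≈ 0.528.

0.528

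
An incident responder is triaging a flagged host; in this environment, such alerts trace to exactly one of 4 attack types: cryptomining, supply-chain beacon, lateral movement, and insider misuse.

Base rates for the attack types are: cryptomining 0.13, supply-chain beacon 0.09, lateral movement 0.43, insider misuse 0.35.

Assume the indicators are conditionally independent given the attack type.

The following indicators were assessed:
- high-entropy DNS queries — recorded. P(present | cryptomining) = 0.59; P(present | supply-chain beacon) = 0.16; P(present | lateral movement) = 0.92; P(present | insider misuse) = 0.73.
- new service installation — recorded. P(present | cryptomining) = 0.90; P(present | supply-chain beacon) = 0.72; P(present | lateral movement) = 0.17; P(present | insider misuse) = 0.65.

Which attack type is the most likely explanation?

insider misuse

By Bayes' rule with conditional independence, the unnormalized weight for each hypothesis is prior × ∏ likelihoods:
  cryptomining: 0.13 × 0.59 × 0.90 = 0.06903
  supply-chain beacon: 0.09 × 0.16 × 0.72 = 0.010368
  lateral movement: 0.43 × 0.92 × 0.17 = 0.067252
  insider misuse: 0.35 × 0.73 × 0.65 = 0.16608
The unnormalized weights sum to 0.31273.
P(cryptomining | evidence) ≈ 0.06903 / 0.31273 ≈ 0.221
P(supply-chain beacon | evidence) ≈ 0.010368 / 0.31273 ≈ 0.033
P(lateral movement | evidence) ≈ 0.067252 / 0.31273 ≈ 0.215
P(insider misuse | evidence) ≈ 0.16608 / 0.31273 ≈ 0.531
The largest is 0.531, so insider misuse is most probable.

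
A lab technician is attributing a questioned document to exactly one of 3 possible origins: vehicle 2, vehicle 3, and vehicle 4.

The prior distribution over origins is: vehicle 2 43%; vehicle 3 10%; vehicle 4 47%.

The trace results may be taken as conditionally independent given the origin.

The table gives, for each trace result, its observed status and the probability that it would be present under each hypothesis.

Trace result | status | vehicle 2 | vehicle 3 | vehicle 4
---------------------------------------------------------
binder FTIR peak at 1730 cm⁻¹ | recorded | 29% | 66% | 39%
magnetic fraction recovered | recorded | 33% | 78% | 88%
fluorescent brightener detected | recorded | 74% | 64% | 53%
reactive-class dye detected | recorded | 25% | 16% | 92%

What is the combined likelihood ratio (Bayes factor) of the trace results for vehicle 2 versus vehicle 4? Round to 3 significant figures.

0.106

Take the product of per-trace result likelihoods under each hypothesis, then divide.
  vehicle 2: 0.29 × 0.33 × 0.74 × 0.25 = 0.017704
  vehicle 4: 0.39 × 0.88 × 0.53 × 0.92 = 0.16734
Bayes factor = 0.017704 / 0.16734 ≈ 0.106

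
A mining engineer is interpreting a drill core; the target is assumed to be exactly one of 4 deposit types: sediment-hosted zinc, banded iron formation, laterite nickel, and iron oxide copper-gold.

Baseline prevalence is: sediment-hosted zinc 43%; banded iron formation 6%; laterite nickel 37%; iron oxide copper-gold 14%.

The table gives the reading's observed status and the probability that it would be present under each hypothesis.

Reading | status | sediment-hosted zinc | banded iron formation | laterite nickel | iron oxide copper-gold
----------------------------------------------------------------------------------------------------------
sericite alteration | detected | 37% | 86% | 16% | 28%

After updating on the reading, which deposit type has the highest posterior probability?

For each hypothesis, the unnormalized posterior weight is prior × likelihood:
  sediment-hosted zinc: 0.43 × 0.37 = 0.1591
  banded iron formation: 0.06 × 0.86 = 0.0516
  laterite nickel: 0.37 × 0.16 = 0.0592
  iron oxide copper-gold: 0.14 × 0.28 = 0.0392
Normalizing constant Z = 0.1591 + 0.0516 + 0.0592 + 0.0392 = 0.3091.
P(sediment-hosted zinc | evidence) ≈ 0.1591 / 0.3091 ≈ 0.515
P(banded iron formation | evidence) ≈ 0.0516 / 0.3091 ≈ 0.167
P(laterite nickel | evidence) ≈ 0.0592 / 0.3091 ≈ 0.192
P(iron oxide copper-gold | evidence) ≈ 0.0392 / 0.3091 ≈ 0.127
The largest is 0.515, so sediment-hosted zinc is most probable.

sediment-hosted zinc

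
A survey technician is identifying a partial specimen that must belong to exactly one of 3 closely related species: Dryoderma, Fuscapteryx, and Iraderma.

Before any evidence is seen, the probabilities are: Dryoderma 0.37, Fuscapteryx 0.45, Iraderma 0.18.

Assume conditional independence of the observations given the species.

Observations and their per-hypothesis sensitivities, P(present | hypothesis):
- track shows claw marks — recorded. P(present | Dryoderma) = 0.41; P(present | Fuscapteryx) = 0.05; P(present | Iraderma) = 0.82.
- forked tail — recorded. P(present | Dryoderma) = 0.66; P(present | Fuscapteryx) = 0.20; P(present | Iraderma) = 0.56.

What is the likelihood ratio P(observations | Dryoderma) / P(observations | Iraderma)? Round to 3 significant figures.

Joint likelihood of the evidence pattern under each hypothesis:
  Dryoderma: 0.41 × 0.66 = 0.2706
  Iraderma: 0.82 × 0.56 = 0.4592
Bayes factor = 0.2706 / 0.4592 ≈ 0.589

0.589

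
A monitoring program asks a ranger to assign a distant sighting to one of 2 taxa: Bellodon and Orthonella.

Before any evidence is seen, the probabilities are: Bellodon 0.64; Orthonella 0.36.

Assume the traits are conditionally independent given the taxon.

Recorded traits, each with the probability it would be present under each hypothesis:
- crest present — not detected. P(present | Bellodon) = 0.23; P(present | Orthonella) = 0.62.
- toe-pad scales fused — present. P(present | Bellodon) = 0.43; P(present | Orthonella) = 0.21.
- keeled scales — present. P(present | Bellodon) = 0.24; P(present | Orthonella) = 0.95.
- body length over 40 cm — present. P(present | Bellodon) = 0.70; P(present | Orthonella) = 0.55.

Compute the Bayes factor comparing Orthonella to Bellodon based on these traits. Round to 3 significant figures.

0.750

Take the product of per-trait likelihoods under each hypothesis (using 1 − P(present | H) for each absent trait), then divide.
  Orthonella: (1 − 0.62) × 0.21 × 0.95 × 0.55 = 0.041695
  Bellodon: (1 − 0.23) × 0.43 × 0.24 × 0.70 = 0.055625
Bayes factor = 0.041695 / 0.055625 ≈ 0.750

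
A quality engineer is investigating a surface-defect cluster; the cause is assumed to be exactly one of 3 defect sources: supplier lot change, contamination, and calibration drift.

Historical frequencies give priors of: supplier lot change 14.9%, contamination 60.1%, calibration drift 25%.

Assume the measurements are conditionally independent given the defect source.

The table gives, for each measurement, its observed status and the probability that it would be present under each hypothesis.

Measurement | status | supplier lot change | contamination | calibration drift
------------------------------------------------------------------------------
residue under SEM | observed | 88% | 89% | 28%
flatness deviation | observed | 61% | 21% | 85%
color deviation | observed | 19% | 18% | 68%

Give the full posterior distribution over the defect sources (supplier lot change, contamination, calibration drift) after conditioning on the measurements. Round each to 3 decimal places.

0.200, 0.266, 0.533

Multiply each prior by the joint likelihood of the measurement pattern:
  supplier lot change: 0.149 × 0.88 × 0.61 × 0.19 = 0.015197
  contamination: 0.601 × 0.89 × 0.21 × 0.18 = 0.020219
  calibration drift: 0.250 × 0.28 × 0.85 × 0.68 = 0.04046
Marginal likelihood of the evidence = 0.075876.
P(supplier lot change | evidence) = 0.015197 / 0.075876 ≈ 0.200
P(contamination | evidence) = 0.020219 / 0.075876 ≈ 0.266
P(calibration drift | evidence) = 0.04046 / 0.075876 ≈ 0.533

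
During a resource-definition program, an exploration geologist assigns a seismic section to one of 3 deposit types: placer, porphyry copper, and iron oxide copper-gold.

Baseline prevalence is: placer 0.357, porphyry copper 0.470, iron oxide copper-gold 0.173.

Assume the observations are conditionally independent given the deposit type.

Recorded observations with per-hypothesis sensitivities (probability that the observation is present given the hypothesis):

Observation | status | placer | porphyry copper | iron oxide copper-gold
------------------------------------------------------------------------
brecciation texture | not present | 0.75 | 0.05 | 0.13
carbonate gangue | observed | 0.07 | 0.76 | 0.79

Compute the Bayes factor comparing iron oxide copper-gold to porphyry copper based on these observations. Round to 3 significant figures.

0.952

Joint likelihood of the evidence pattern under each hypothesis (using 1 − P(present | H) for each absent observation):
  iron oxide copper-gold: (1 − 0.13) × 0.79 = 0.6873
  porphyry copper: (1 − 0.05) × 0.76 = 0.722
Bayes factor = 0.6873 / 0.722 ≈ 0.952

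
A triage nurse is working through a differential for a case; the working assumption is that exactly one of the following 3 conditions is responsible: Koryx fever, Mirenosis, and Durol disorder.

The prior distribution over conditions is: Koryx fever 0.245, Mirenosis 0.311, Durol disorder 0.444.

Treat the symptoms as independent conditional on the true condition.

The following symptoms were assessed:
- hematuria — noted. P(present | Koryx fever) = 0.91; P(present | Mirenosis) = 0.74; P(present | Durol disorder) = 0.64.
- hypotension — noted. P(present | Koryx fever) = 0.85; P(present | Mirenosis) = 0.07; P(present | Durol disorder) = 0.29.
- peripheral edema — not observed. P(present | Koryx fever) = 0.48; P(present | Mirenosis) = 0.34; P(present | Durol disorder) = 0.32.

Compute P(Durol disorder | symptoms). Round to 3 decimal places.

0.339

By Bayes' rule with conditional independence, the unnormalized weight for each hypothesis is prior × ∏ likelihoods (using 1 − P(present | H) for each absent symptom):
  Koryx fever: 0.245 × 0.91 × 0.85 × (1 − 0.48) = 0.098544
  Mirenosis: 0.311 × 0.74 × 0.07 × (1 − 0.34) = 0.010632
  Durol disorder: 0.444 × 0.64 × 0.29 × (1 − 0.32) = 0.056036
Normalizing constant Z = 0.098544 + 0.010632 + 0.056036 = 0.16521.
P(Durol disorder | evidence) = 0.056036 / 0.16521 ≈ 0.339.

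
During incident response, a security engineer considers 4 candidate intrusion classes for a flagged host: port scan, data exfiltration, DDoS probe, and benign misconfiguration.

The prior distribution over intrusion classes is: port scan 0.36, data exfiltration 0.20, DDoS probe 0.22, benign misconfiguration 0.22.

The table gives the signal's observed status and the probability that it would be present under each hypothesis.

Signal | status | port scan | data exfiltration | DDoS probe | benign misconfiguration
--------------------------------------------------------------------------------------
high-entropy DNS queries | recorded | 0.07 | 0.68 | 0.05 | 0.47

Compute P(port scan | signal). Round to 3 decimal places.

0.091

By Bayes' rule, the unnormalized weight for each hypothesis is prior × likelihood:
  port scan: 0.36 × 0.07 = 0.0252
  data exfiltration: 0.20 × 0.68 = 0.136
  DDoS probe: 0.22 × 0.05 = 0.011
  benign misconfiguration: 0.22 × 0.47 = 0.1034
Marginal likelihood of the evidence = 0.2756.
P(port scan | evidence) = 0.0252 / 0.2756 ≈ 0.091.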